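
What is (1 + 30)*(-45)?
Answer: -1395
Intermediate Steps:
(1 + 30)*(-45) = 31*(-45) = -1395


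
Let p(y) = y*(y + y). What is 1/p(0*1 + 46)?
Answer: 1/4232 ≈ 0.00023629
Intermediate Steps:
p(y) = 2*y² (p(y) = y*(2*y) = 2*y²)
1/p(0*1 + 46) = 1/(2*(0*1 + 46)²) = 1/(2*(0 + 46)²) = 1/(2*46²) = 1/(2*2116) = 1/4232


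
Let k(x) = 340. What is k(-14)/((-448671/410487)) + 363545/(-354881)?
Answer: -16564094898225/53074937717 ≈ -312.09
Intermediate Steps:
k(-14)/((-448671/410487)) + 363545/(-354881) = 340/((-448671/410487)) + 363545/(-354881) = 340/((-448671*1/410487)) + 363545*(-1/354881) = 340/(-149557/136829) - 363545/354881 = 340*(-136829/149557) - 363545/354881 = -46521860/149557 - 363545/354881 = -16564094898225/53074937717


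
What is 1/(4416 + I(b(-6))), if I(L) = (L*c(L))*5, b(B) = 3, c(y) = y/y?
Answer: 1/4431 ≈ 0.00022568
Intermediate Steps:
c(y) = 1
I(L) = 5*L (I(L) = (L*1)*5 = L*5 = 5*L)
1/(4416 + I(b(-6))) = 1/(4416 + 5*3) = 1/(4416 + 15) = 1/4431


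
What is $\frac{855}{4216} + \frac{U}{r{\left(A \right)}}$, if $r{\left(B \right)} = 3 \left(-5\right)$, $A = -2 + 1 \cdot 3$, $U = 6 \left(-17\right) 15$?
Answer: $\frac{430887}{4216} \approx 102.2$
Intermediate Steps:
$U = -1530$ ($U = \left(-102\right) 15 = -1530$)
$A = 1$ ($A = -2 + 3 = 1$)
$r{\left(B \right)} = -15$
$\frac{855}{4216} + \frac{U}{r{\left(A \right)}} = \frac{855}{4216} - \frac{1530}{-15} = 855 \cdot \frac{1}{4216} - -102 = \frac{855}{4216} + 102 = \frac{430887}{4216}$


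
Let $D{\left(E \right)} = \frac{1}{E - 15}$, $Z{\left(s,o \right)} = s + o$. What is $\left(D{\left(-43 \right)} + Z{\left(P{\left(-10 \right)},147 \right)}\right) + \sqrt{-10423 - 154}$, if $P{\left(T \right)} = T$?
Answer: $\frac{7945}{58} + i \sqrt{10577} \approx 136.98 + 102.84 i$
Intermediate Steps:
$Z{\left(s,o \right)} = o + s$
$D{\left(E \right)} = \frac{1}{-15 + E}$
$\left(D{\left(-43 \right)} + Z{\left(P{\left(-10 \right)},147 \right)}\right) + \sqrt{-10423 - 154} = \left(\frac{1}{-15 - 43} + \left(147 - 10\right)\right) + \sqrt{-10423 - 154} = \left(\frac{1}{-58} + 137\right) + \sqrt{-10577} = \left(- \frac{1}{58} + 137\right) + i \sqrt{10577} = \frac{7945}{58} + i \sqrt{10577}$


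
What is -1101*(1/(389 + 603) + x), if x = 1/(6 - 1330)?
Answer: -91383/328352 ≈ -0.27831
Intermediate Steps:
x = -1/1324 (x = 1/(-1324) = -1/1324 ≈ -0.00075529)
-1101*(1/(389 + 603) + x) = -1101*(1/(389 + 603) - 1/1324) = -1101*(1/992 - 1/1324) = -1101*83/328352 = -91383/328352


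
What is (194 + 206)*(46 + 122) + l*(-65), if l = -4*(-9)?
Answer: 64860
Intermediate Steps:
l = 36
(194 + 206)*(46 + 122) + l*(-65) = (194 + 206)*(46 + 122) + 36*(-65) = 400*168 - 2340 = 67200 - 2340 = 64860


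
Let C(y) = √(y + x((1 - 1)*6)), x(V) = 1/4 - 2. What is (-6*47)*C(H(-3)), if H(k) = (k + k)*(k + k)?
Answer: -141*√137 ≈ -1650.4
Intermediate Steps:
H(k) = 4*k² (H(k) = (2*k)*(2*k) = 4*k²)
x(V) = -7/4 (x(V) = ¼ - 2 = -7/4)
C(y) = √(-7/4 + y) (C(y) = √(y - 7/4) = √(-7/4 + y))
(-6*47)*C(H(-3)) = (-6*47)*(√(-7 + 4*(4*(-3)²))/2) = -141*√(-7 + 4*(4*9)) = -141*√(-7 + 4*36) = -141*√(-7 + 144) = -141*√137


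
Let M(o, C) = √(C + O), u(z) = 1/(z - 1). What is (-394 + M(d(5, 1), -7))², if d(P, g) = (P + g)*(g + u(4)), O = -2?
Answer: 155227 - 2364*I ≈ 1.5523e+5 - 2364.0*I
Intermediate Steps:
u(z) = 1/(-1 + z)
d(P, g) = (⅓ + g)*(P + g) (d(P, g) = (P + g)*(g + 1/(-1 + 4)) = (P + g)*(g + 1/3) = (P + g)*(g + ⅓) = (P + g)*(⅓ + g) = (⅓ + g)*(P + g))
M(o, C) = √(-2 + C) (M(o, C) = √(C - 2) = √(-2 + C))
(-394 + M(d(5, 1), -7))² = (-394 + √(-2 - 7))² = (-394 + √(-9))² = (-394 + 3*I)²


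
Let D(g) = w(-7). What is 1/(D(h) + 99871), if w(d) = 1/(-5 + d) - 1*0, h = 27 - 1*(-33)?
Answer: 12/1198451 ≈ 1.0013e-5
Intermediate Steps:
h = 60 (h = 27 + 33 = 60)
w(d) = 1/(-5 + d) (w(d) = 1/(-5 + d) + 0 = 1/(-5 + d))
D(g) = -1/12 (D(g) = 1/(-5 - 7) = 1/(-12) = -1/12)
1/(D(h) + 99871) = 1/(-1/12 + 99871) = 1/(1198451/12) = 12/1198451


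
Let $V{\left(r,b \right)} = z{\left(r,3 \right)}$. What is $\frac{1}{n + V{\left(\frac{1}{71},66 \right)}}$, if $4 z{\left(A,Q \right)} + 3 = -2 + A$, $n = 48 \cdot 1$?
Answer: $\frac{142}{6639} \approx 0.021389$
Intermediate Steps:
$n = 48$
$z{\left(A,Q \right)} = - \frac{5}{4} + \frac{A}{4}$ ($z{\left(A,Q \right)} = - \frac{3}{4} + \frac{-2 + A}{4} = - \frac{3}{4} + \left(- \frac{1}{2} + \frac{A}{4}\right) = - \frac{5}{4} + \frac{A}{4}$)
$V{\left(r,b \right)} = - \frac{5}{4} + \frac{r}{4}$
$\frac{1}{n + V{\left(\frac{1}{71},66 \right)}} = \frac{1}{48 - \left(\frac{5}{4} - \frac{1}{4 \cdot 71}\right)} = \frac{1}{48 + \left(- \frac{5}{4} + \frac{1}{4} \cdot \frac{1}{71}\right)} = \frac{1}{48 + \left(- \frac{5}{4} + \frac{1}{284}\right)} = \frac{1}{48 - \frac{177}{142}} = \frac{1}{\frac{6639}{142}} = \frac{142}{6639}$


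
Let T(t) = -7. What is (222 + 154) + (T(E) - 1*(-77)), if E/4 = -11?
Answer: 446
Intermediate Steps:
E = -44 (E = 4*(-11) = -44)
(222 + 154) + (T(E) - 1*(-77)) = (222 + 154) + (-7 - 1*(-77)) = 376 + (-7 + 77) = 376 + 70 = 446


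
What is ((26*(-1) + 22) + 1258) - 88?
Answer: 1166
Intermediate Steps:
((26*(-1) + 22) + 1258) - 88 = ((-26 + 22) + 1258) - 88 = (-4 + 1258) - 88 = 1254 - 88 = 1166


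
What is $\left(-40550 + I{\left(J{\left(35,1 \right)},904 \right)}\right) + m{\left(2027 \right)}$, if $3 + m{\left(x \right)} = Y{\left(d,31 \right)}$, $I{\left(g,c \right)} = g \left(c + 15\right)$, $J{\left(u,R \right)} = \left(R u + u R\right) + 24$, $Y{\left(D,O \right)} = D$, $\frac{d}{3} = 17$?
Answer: $45884$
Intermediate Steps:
$d = 51$ ($d = 3 \cdot 17 = 51$)
$J{\left(u,R \right)} = 24 + 2 R u$ ($J{\left(u,R \right)} = \left(R u + R u\right) + 24 = 2 R u + 24 = 24 + 2 R u$)
$I{\left(g,c \right)} = g \left(15 + c\right)$
$m{\left(x \right)} = 48$ ($m{\left(x \right)} = -3 + 51 = 48$)
$\left(-40550 + I{\left(J{\left(35,1 \right)},904 \right)}\right) + m{\left(2027 \right)} = \left(-40550 + \left(24 + 2 \cdot 1 \cdot 35\right) \left(15 + 904\right)\right) + 48 = \left(-40550 + \left(24 + 70\right) 919\right) + 48 = \left(-40550 + 94 \cdot 919\right) + 48 = \left(-40550 + 86386\right) + 48 = 45836 + 48 = 45884$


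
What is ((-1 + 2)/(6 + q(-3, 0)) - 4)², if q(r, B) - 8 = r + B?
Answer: 1849/121 ≈ 15.281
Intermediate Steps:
q(r, B) = 8 + B + r (q(r, B) = 8 + (r + B) = 8 + (B + r) = 8 + B + r)
((-1 + 2)/(6 + q(-3, 0)) - 4)² = ((-1 + 2)/(6 + (8 + 0 - 3)) - 4)² = (1/(6 + 5) - 4)² = (1/11 - 4)² = (-43/11)² = 1849/121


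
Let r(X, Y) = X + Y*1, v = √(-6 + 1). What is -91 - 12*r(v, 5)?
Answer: -151 - 12*I*√5 ≈ -151.0 - 26.833*I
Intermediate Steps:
v = I*√5 (v = √(-5) = I*√5 ≈ 2.2361*I)
r(X, Y) = X + Y
-91 - 12*r(v, 5) = -91 - 12*(I*√5 + 5) = -91 - 12*(5 + I*√5) = -91 + (-60 - 12*I*√5) = -151 - 12*I*√5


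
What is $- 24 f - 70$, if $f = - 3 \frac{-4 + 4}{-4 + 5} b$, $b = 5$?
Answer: $-70$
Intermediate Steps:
$f = 0$ ($f = - 3 \frac{-4 + 4}{-4 + 5} \cdot 5 = - 3 \cdot \frac{0}{1} \cdot 5 = - 3 \cdot 0 \cdot 1 \cdot 5 = \left(-3\right) 0 \cdot 5 = 0 \cdot 5 = 0$)
$- 24 f - 70 = \left(-24\right) 0 - 70 = 0 - 70 = -70$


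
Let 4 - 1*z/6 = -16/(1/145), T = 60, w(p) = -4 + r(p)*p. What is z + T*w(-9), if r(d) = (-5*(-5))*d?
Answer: 135204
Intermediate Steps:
r(d) = 25*d
w(p) = -4 + 25*p**2 (w(p) = -4 + (25*p)*p = -4 + 25*p**2)
z = 13944 (z = 24 - (-96)/(1/145) = 24 - (-96)/1/145 = 24 - (-96)*145 = 24 - 6*(-2320) = 24 + 13920 = 13944)
z + T*w(-9) = 13944 + 60*(-4 + 25*(-9)**2) = 13944 + 60*(-4 + 25*81) = 13944 + 60*(-4 + 2025) = 13944 + 60*2021 = 13944 + 121260 = 135204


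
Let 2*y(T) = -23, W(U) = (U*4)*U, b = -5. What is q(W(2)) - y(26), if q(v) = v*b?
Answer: -137/2 ≈ -68.500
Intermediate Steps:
W(U) = 4*U² (W(U) = (4*U)*U = 4*U²)
y(T) = -23/2 (y(T) = (½)*(-23) = -23/2)
q(v) = -5*v (q(v) = v*(-5) = -5*v)
q(W(2)) - y(26) = -20*2² - 1*(-23/2) = -20*4 + 23/2 = -5*16 + 23/2 = -80 + 23/2 = -137/2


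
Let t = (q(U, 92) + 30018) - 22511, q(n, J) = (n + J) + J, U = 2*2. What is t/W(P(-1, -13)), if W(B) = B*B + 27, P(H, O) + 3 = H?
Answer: 7695/43 ≈ 178.95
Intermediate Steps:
U = 4
P(H, O) = -3 + H
q(n, J) = n + 2*J (q(n, J) = (J + n) + J = n + 2*J)
W(B) = 27 + B² (W(B) = B² + 27 = 27 + B²)
t = 7695 (t = ((4 + 2*92) + 30018) - 22511 = ((4 + 184) + 30018) - 22511 = (188 + 30018) - 22511 = 30206 - 22511 = 7695)
t/W(P(-1, -13)) = 7695/(27 + (-3 - 1)²) = 7695/(27 + (-4)²) = 7695/(27 + 16) = 7695/43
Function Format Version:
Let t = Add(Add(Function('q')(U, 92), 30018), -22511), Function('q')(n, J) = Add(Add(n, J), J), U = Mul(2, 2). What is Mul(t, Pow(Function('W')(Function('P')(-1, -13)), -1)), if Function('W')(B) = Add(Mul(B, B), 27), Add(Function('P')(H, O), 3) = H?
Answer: Rational(7695, 43) ≈ 178.95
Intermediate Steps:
U = 4
Function('P')(H, O) = Add(-3, H)
Function('q')(n, J) = Add(n, Mul(2, J)) (Function('q')(n, J) = Add(Add(J, n), J) = Add(n, Mul(2, J)))
Function('W')(B) = Add(27, Pow(B, 2)) (Function('W')(B) = Add(Pow(B, 2), 27) = Add(27, Pow(B, 2)))
t = 7695 (t = Add(Add(Add(4, Mul(2, 92)), 30018), -22511) = Add(Add(Add(4, 184), 30018), -22511) = Add(Add(188, 30018), -22511) = Add(30206, -22511) = 7695)
Mul(t, Pow(Function('W')(Function('P')(-1, -13)), -1)) = Mul(7695, Pow(Add(27, Pow(Add(-3, -1), 2)), -1)) = Mul(7695, Pow(Add(27, Pow(-4, 2)), -1)) = Mul(7695, Pow(Add(27, 16), -1)) = Mul(7695, Pow(43, -1)) = Mul(7695, Rational(1, 43)) = Rational(7695, 43)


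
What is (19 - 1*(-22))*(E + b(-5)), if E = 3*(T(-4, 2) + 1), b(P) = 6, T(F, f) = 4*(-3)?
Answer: -1107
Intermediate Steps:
T(F, f) = -12
E = -33 (E = 3*(-12 + 1) = 3*(-11) = -33)
(19 - 1*(-22))*(E + b(-5)) = (19 - 1*(-22))*(-33 + 6) = (19 + 22)*(-27) = 41*(-27) = -1107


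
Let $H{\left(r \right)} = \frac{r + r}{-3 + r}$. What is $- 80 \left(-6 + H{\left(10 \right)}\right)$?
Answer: $\frac{1760}{7} \approx 251.43$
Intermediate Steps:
$H{\left(r \right)} = \frac{2 r}{-3 + r}$
$- 80 \left(-6 + H{\left(10 \right)}\right) = - 80 \left(-6 + 2 \cdot 10 \frac{1}{-3 + 10}\right) = - 80 \left(-6 + 2 \cdot 10 \cdot \frac{1}{7}\right) = - 80 \left(-6 + \frac{20}{7}\right) = \left(-80\right) \left(- \frac{22}{7}\right) = \frac{1760}{7}$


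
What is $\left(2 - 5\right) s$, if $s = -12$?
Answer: $36$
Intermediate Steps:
$\left(2 - 5\right) s = \left(2 - 5\right) \left(-12\right) = \left(-3\right) \left(-12\right) = 36$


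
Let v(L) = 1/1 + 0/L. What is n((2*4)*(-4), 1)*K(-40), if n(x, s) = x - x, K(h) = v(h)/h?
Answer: 0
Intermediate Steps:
v(L) = 1 (v(L) = 1*1 + 0 = 1 + 0 = 1)
K(h) = 1/h
n(x, s) = 0
n((2*4)*(-4), 1)*K(-40) = 0/(-40) = 0*(-1/40) = 0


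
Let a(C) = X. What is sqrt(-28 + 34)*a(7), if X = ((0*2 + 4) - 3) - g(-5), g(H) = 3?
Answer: -2*sqrt(6) ≈ -4.8990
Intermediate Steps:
X = -2 (X = ((0*2 + 4) - 3) - 1*3 = ((0 + 4) - 3) - 3 = (4 - 3) - 3 = 1 - 3 = -2)
a(C) = -2
sqrt(-28 + 34)*a(7) = sqrt(-28 + 34)*(-2) = sqrt(6)*(-2) = -2*sqrt(6)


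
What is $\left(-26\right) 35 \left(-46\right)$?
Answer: $41860$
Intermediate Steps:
$\left(-26\right) 35 \left(-46\right) = \left(-910\right) \left(-46\right) = 41860$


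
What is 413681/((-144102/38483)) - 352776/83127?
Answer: -441135522482791/3992922318 ≈ -1.1048e+5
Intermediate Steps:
413681/((-144102/38483)) - 352776/83127 = 413681/((-144102*1/38483)) - 352776*1/83127 = 413681/(-144102/38483) - 117592/27709 = 413681*(-38483/144102) - 117592/27709 = -15919685923/144102 - 117592/27709 = -441135522482791/3992922318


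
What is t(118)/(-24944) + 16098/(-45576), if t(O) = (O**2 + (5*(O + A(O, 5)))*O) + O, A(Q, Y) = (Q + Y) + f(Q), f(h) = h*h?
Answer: -3978501149/11842164 ≈ -335.96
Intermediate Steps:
f(h) = h**2
A(Q, Y) = Q + Y + Q**2 (A(Q, Y) = (Q + Y) + Q**2 = Q + Y + Q**2)
t(O) = O + O**2 + O*(25 + 5*O**2 + 10*O) (t(O) = (O**2 + (5*(O + (O + 5 + O**2)))*O) + O = (O**2 + (5*(O + (5 + O + O**2)))*O) + O = (O**2 + (5*(5 + O**2 + 2*O))*O) + O = (O**2 + (25 + 5*O**2 + 10*O)*O) + O = (O**2 + O*(25 + 5*O**2 + 10*O)) + O = O + O**2 + O*(25 + 5*O**2 + 10*O))
t(118)/(-24944) + 16098/(-45576) = (118*(26 + 5*118**2 + 11*118))/(-24944) + 16098/(-45576) = (118*(26 + 5*13924 + 1298))*(-1/24944) + 16098*(-1/45576) = (118*(26 + 69620 + 1298))*(-1/24944) - 2683/7596 = (118*70944)*(-1/24944) - 2683/7596 = 8371392*(-1/24944) - 2683/7596 = -523212/1559 - 2683/7596 = -3978501149/11842164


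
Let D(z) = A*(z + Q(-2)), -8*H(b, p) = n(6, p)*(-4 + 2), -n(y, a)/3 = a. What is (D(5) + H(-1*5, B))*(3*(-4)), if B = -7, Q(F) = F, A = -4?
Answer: 81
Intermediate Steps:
n(y, a) = -3*a
H(b, p) = -3*p/4 (H(b, p) = -(-3*p)*(-4 + 2)/8 = -(-3*p)*(-2)/8 = -3*p/4)
D(z) = 8 - 4*z (D(z) = -4*(z - 2) = -4*(-2 + z) = 8 - 4*z)
(D(5) + H(-1*5, B))*(3*(-4)) = ((8 - 4*5) - 3/4*(-7))*(3*(-4)) = ((8 - 20) + 21/4)*(-12) = (-12 + 21/4)*(-12) = -27/4*(-12) = 81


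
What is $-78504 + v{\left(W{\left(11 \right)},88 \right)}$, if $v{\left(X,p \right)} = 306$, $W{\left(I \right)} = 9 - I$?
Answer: $-78198$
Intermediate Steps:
$-78504 + v{\left(W{\left(11 \right)},88 \right)} = -78504 + 306 = -78198$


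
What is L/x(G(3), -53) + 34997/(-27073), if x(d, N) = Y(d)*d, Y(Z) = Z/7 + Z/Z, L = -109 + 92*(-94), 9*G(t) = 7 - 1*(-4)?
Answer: -134451861545/22037422 ≈ -6101.1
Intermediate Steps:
G(t) = 11/9 (G(t) = (7 - 1*(-4))/9 = (7 + 4)/9 = (⅑)*11 = 11/9)
L = -8757 (L = -109 - 8648 = -8757)
Y(Z) = 1 + Z/7 (Y(Z) = Z*(⅐) + 1 = Z/7 + 1 = 1 + Z/7)
x(d, N) = d*(1 + d/7) (x(d, N) = (1 + d/7)*d = d*(1 + d/7))
L/x(G(3), -53) + 34997/(-27073) = -8757*63/(11*(7 + 11/9)) + 34997/(-27073) = -8757/((⅐)*(11/9)*(74/9)) + 34997*(-1/27073) = -8757/814/567 - 34997/27073 = -8757*567/814 - 34997/27073 = -4965219/814 - 34997/27073 = -134451861545/22037422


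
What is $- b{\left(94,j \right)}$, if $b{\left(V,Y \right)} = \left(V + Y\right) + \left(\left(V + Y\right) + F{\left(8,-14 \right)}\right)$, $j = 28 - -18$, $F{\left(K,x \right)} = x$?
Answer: $-266$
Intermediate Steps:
$j = 46$ ($j = 28 + 18 = 46$)
$b{\left(V,Y \right)} = -14 + 2 V + 2 Y$ ($b{\left(V,Y \right)} = \left(V + Y\right) - \left(14 - V - Y\right) = \left(V + Y\right) + \left(-14 + V + Y\right) = -14 + 2 V + 2 Y$)
$- b{\left(94,j \right)} = - (-14 + 2 \cdot 94 + 2 \cdot 46) = - (-14 + 188 + 92) = \left(-1\right) 266 = -266$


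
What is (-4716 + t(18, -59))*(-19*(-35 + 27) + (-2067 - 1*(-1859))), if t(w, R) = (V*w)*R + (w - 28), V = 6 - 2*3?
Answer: 264656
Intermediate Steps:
V = 0 (V = 6 - 6 = 0)
t(w, R) = -28 + w (t(w, R) = (0*w)*R + (w - 28) = 0*R + (-28 + w) = 0 + (-28 + w) = -28 + w)
(-4716 + t(18, -59))*(-19*(-35 + 27) + (-2067 - 1*(-1859))) = (-4716 + (-28 + 18))*(-19*(-35 + 27) + (-2067 - 1*(-1859))) = (-4716 - 10)*(-19*(-8) + (-2067 + 1859)) = -4726*(152 - 208) = -4726*(-56) = 264656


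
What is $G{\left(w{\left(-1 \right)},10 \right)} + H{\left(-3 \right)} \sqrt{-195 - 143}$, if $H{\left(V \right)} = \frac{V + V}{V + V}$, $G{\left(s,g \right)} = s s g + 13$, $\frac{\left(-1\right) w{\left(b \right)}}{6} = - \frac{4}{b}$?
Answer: $5773 + 13 i \sqrt{2} \approx 5773.0 + 18.385 i$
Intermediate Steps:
$w{\left(b \right)} = \frac{24}{b}$ ($w{\left(b \right)} = - 6 \left(- \frac{4}{b}\right) = \frac{24}{b}$)
$G{\left(s,g \right)} = 13 + g s^{2}$ ($G{\left(s,g \right)} = s^{2} g + 13 = g s^{2} + 13 = 13 + g s^{2}$)
$H{\left(V \right)} = 1$ ($H{\left(V \right)} = \frac{2 V}{2 V} = 2 V \frac{1}{2 V} = 1$)
$G{\left(w{\left(-1 \right)},10 \right)} + H{\left(-3 \right)} \sqrt{-195 - 143} = \left(13 + 10 \left(\frac{24}{-1}\right)^{2}\right) + 1 \sqrt{-195 - 143} = \left(13 + 10 \left(24 \left(-1\right)\right)^{2}\right) + 1 \sqrt{-338} = \left(13 + 10 \left(-24\right)^{2}\right) + 1 \cdot 13 i \sqrt{2} = \left(13 + 10 \cdot 576\right) + 13 i \sqrt{2} = \left(13 + 5760\right) + 13 i \sqrt{2} = 5773 + 13 i \sqrt{2}$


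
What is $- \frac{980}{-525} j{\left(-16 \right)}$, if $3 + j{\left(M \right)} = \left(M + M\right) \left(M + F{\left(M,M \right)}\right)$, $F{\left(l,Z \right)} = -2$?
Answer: $\frac{5348}{5} \approx 1069.6$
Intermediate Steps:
$j{\left(M \right)} = -3 + 2 M \left(-2 + M\right)$ ($j{\left(M \right)} = -3 + \left(M + M\right) \left(M - 2\right) = -3 + 2 M \left(-2 + M\right)$)
$- \frac{980}{-525} j{\left(-16 \right)} = - \frac{980}{-525} \left(-3 - -64 + 2 \left(-16\right)^{2}\right) = \left(-980\right) \left(- \frac{1}{525}\right) \left(-3 + 64 + 2 \cdot 256\right) = \frac{28 \left(-3 + 64 + 512\right)}{15} = \frac{28}{15} \cdot 573 = \frac{5348}{5}$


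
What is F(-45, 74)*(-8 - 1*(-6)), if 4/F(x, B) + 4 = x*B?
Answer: 4/1667 ≈ 0.0023995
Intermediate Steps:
F(x, B) = 4/(-4 + B*x) (F(x, B) = 4/(-4 + x*B) = 4/(-4 + B*x))
F(-45, 74)*(-8 - 1*(-6)) = (4/(-4 + 74*(-45)))*(-8 - 1*(-6)) = (4/(-4 - 3330))*(-8 + 6) = (4/(-3334))*(-2) = (4*(-1/3334))*(-2) = -2/1667*(-2) = 4/1667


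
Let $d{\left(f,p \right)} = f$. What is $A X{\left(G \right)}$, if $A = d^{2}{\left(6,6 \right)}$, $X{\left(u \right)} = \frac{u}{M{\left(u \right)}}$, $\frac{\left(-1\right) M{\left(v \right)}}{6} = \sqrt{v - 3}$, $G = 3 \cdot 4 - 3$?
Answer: $- 9 \sqrt{6} \approx -22.045$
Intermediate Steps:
$G = 9$ ($G = 12 - 3 = 9$)
$M{\left(v \right)} = - 6 \sqrt{-3 + v}$ ($M{\left(v \right)} = - 6 \sqrt{v - 3} = - 6 \sqrt{-3 + v}$)
$X{\left(u \right)} = - \frac{u}{6 \sqrt{-3 + u}}$ ($X{\left(u \right)} = \frac{u}{\left(-6\right) \sqrt{-3 + u}} = u \left(- \frac{1}{6 \sqrt{-3 + u}}\right) = - \frac{u}{6 \sqrt{-3 + u}}$)
$A = 36$ ($A = 6^{2} = 36$)
$A X{\left(G \right)} = 36 \left(\left(- \frac{1}{6}\right) 9 \frac{1}{\sqrt{-3 + 9}}\right) = 36 \left(\left(- \frac{1}{6}\right) 9 \frac{1}{\sqrt{6}}\right) = 36 \left(\left(- \frac{1}{6}\right) 9 \frac{\sqrt{6}}{6}\right) = 36 \left(- \frac{\sqrt{6}}{4}\right) = - 9 \sqrt{6}$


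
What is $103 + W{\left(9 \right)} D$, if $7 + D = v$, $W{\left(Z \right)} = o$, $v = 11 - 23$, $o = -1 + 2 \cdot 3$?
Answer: $8$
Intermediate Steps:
$o = 5$ ($o = -1 + 6 = 5$)
$v = -12$ ($v = 11 - 23 = -12$)
$W{\left(Z \right)} = 5$
$D = -19$ ($D = -7 - 12 = -19$)
$103 + W{\left(9 \right)} D = 103 + 5 \left(-19\right) = 103 - 95 = 8$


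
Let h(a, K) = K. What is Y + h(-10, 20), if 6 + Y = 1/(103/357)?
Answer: 1799/103 ≈ 17.466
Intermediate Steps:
Y = -261/103 (Y = -6 + 1/(103/357) = -6 + 357/103 = -261/103 ≈ -2.5340)
Y + h(-10, 20) = -261/103 + 20 = 1799/103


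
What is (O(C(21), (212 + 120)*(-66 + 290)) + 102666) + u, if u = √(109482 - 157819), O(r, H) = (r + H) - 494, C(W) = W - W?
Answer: 176540 + I*√48337 ≈ 1.7654e+5 + 219.86*I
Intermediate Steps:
C(W) = 0
O(r, H) = -494 + H + r (O(r, H) = (H + r) - 494 = -494 + H + r)
u = I*√48337 (u = √(-48337) = I*√48337 ≈ 219.86*I)
(O(C(21), (212 + 120)*(-66 + 290)) + 102666) + u = ((-494 + (212 + 120)*(-66 + 290) + 0) + 102666) + I*√48337 = ((-494 + 332*224 + 0) + 102666) + I*√48337 = ((-494 + 74368 + 0) + 102666) + I*√48337 = (73874 + 102666) + I*√48337 = 176540 + I*√48337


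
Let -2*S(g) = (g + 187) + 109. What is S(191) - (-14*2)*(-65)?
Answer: -4127/2 ≈ -2063.5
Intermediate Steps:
S(g) = -148 - g/2 (S(g) = -((g + 187) + 109)/2 = -((187 + g) + 109)/2 = -(296 + g)/2 = -148 - g/2)
S(191) - (-14*2)*(-65) = (-148 - 1/2*191) - (-14*2)*(-65) = (-148 - 191/2) - (-28)*(-65) = -487/2 - 1*1820 = -487/2 - 1820 = -4127/2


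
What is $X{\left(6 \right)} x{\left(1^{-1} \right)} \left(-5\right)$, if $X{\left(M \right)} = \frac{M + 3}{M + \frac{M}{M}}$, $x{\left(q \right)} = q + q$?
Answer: $- \frac{90}{7} \approx -12.857$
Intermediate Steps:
$x{\left(q \right)} = 2 q$
$X{\left(M \right)} = \frac{3 + M}{1 + M}$ ($X{\left(M \right)} = \frac{3 + M}{M + 1} = \frac{3 + M}{1 + M}$)
$X{\left(6 \right)} x{\left(1^{-1} \right)} \left(-5\right) = \frac{3 + 6}{1 + 6} \cdot \frac{2}{1} \left(-5\right) = \frac{1}{7} \cdot 9 \cdot 2 \cdot 1 \left(-5\right) = \frac{1}{7} \cdot 9 \cdot 2 \left(-5\right) = \frac{9}{7} \cdot 2 \left(-5\right) = \frac{18}{7} \left(-5\right) = - \frac{90}{7}$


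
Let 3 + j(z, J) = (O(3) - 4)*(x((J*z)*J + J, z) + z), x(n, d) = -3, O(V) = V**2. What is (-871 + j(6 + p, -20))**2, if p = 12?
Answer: 638401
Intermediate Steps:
j(z, J) = -18 + 5*z (j(z, J) = -3 + (3**2 - 4)*(-3 + z) = -3 + (9 - 4)*(-3 + z) = -3 + 5*(-3 + z) = -3 + (-15 + 5*z) = -18 + 5*z)
(-871 + j(6 + p, -20))**2 = (-871 + (-18 + 5*(6 + 12)))**2 = (-871 + (-18 + 5*18))**2 = (-871 + (-18 + 90))**2 = (-871 + 72)**2 = (-799)**2 = 638401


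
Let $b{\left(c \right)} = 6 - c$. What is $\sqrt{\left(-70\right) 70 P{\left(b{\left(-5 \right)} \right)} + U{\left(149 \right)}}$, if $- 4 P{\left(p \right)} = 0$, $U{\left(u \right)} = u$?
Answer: $\sqrt{149} \approx 12.207$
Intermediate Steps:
$P{\left(p \right)} = 0$ ($P{\left(p \right)} = \left(- \frac{1}{4}\right) 0 = 0$)
$\sqrt{\left(-70\right) 70 P{\left(b{\left(-5 \right)} \right)} + U{\left(149 \right)}} = \sqrt{\left(-70\right) 70 \cdot 0 + 149} = \sqrt{\left(-4900\right) 0 + 149} = \sqrt{0 + 149} = \sqrt{149}$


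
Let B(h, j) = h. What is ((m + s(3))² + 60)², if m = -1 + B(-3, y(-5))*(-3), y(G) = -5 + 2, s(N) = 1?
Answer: 19881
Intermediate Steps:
y(G) = -3
m = 8 (m = -1 - 3*(-3) = -1 + 9 = 8)
((m + s(3))² + 60)² = ((8 + 1)² + 60)² = (9² + 60)² = (81 + 60)² = 141² = 19881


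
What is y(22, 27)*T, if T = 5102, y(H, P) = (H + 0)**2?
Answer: 2469368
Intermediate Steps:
y(H, P) = H**2
y(22, 27)*T = 22**2*5102 = 484*5102 = 2469368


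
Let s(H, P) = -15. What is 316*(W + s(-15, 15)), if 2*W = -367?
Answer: -62726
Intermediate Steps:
W = -367/2 (W = (½)*(-367) = -367/2 ≈ -183.50)
316*(W + s(-15, 15)) = 316*(-367/2 - 15) = 316*(-397/2) = -62726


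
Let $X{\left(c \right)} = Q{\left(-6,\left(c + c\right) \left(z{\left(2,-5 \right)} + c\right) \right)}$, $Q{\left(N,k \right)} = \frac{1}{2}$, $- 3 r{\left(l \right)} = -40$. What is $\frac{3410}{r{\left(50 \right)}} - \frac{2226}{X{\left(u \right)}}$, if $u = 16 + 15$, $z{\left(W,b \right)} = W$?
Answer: $- \frac{16785}{4} \approx -4196.3$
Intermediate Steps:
$u = 31$
$r{\left(l \right)} = \frac{40}{3}$ ($r{\left(l \right)} = \left(- \frac{1}{3}\right) \left(-40\right) = \frac{40}{3}$)
$Q{\left(N,k \right)} = \frac{1}{2}$
$X{\left(c \right)} = \frac{1}{2}$
$\frac{3410}{r{\left(50 \right)}} - \frac{2226}{X{\left(u \right)}} = \frac{3410}{\frac{40}{3}} - 2226 \frac{1}{\frac{1}{2}} = 3410 \cdot \frac{3}{40} - 4452 = \frac{1023}{4} - 4452 = - \frac{16785}{4}$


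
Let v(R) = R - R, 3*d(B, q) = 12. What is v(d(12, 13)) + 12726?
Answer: 12726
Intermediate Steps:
d(B, q) = 4 (d(B, q) = (1/3)*12 = 4)
v(R) = 0
v(d(12, 13)) + 12726 = 0 + 12726 = 12726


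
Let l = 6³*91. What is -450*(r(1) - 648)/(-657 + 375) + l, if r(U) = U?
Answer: 875307/47 ≈ 18624.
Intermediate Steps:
l = 19656 (l = 216*91 = 19656)
-450*(r(1) - 648)/(-657 + 375) + l = -450*(1 - 648)/(-657 + 375) + 19656 = -(-291150)/(-282) + 19656 = -(-291150)*(-1)/282 + 19656 = -450*647/282 + 19656 = -48525/47 + 19656 = 875307/47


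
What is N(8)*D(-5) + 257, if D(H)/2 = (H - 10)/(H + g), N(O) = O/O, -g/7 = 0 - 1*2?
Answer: 761/3 ≈ 253.67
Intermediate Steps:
g = 14 (g = -7*(0 - 1*2) = -7*(0 - 2) = -7*(-2) = 14)
N(O) = 1
D(H) = 2*(-10 + H)/(14 + H) (D(H) = 2*((H - 10)/(H + 14)) = 2*((-10 + H)/(14 + H)) = 2*(-10 + H)/(14 + H))
N(8)*D(-5) + 257 = 1*(2*(-10 - 5)/(14 - 5)) + 257 = 1*(2*(-15)/9) + 257 = 1*(2*(⅑)*(-15)) + 257 = 1*(-10/3) + 257 = -10/3 + 257 = 761/3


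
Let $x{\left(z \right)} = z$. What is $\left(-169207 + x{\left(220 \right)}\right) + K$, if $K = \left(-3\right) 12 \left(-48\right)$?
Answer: $-167259$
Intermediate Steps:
$K = 1728$ ($K = \left(-36\right) \left(-48\right) = 1728$)
$\left(-169207 + x{\left(220 \right)}\right) + K = \left(-169207 + 220\right) + 1728 = -168987 + 1728 = -167259$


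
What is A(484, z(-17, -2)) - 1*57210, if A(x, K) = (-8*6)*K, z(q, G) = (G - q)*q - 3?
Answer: -44826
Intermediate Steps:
z(q, G) = -3 + q*(G - q) (z(q, G) = q*(G - q) - 3 = -3 + q*(G - q))
A(x, K) = -48*K
A(484, z(-17, -2)) - 1*57210 = -48*(-3 - 1*(-17)² - 2*(-17)) - 1*57210 = -48*(-3 - 1*289 + 34) - 57210 = -48*(-3 - 289 + 34) - 57210 = -48*(-258) - 57210 = 12384 - 57210 = -44826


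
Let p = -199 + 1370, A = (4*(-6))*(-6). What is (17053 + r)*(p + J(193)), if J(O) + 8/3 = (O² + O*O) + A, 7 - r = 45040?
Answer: -6363519380/3 ≈ -2.1212e+9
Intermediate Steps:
r = -45033 (r = 7 - 1*45040 = 7 - 45040 = -45033)
A = 144 (A = -24*(-6) = 144)
p = 1171
J(O) = 424/3 + 2*O² (J(O) = -8/3 + ((O² + O*O) + 144) = -8/3 + ((O² + O²) + 144) = -8/3 + (2*O² + 144) = -8/3 + (144 + 2*O²) = 424/3 + 2*O²)
(17053 + r)*(p + J(193)) = (17053 - 45033)*(1171 + (424/3 + 2*193²)) = -27980*(1171 + (424/3 + 2*37249)) = -27980*(1171 + (424/3 + 74498)) = -27980*(1171 + 223918/3) = -27980*227431/3 = -6363519380/3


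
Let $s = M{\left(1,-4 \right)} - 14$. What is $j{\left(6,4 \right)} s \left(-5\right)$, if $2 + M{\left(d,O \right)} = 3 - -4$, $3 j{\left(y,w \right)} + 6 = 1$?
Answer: $-75$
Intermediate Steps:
$j{\left(y,w \right)} = - \frac{5}{3}$ ($j{\left(y,w \right)} = -2 + \frac{1}{3} \cdot 1 = -2 + \frac{1}{3} = - \frac{5}{3}$)
$M{\left(d,O \right)} = 5$ ($M{\left(d,O \right)} = -2 + \left(3 - -4\right) = -2 + \left(3 + 4\right) = -2 + 7 = 5$)
$s = -9$ ($s = 5 - 14 = -9$)
$j{\left(6,4 \right)} s \left(-5\right) = \left(- \frac{5}{3}\right) \left(-9\right) \left(-5\right) = 15 \left(-5\right) = -75$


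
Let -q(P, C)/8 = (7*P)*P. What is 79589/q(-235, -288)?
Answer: -79589/3092600 ≈ -0.025735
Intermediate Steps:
q(P, C) = -56*P² (q(P, C) = -8*7*P*P = -56*P²)
79589/q(-235, -288) = 79589/((-56*(-235)²)) = 79589/((-56*55225)) = 79589/(-3092600) = 79589*(-1/3092600) = -79589/3092600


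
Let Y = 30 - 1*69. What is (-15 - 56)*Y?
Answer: 2769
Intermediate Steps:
Y = -39 (Y = 30 - 69 = -39)
(-15 - 56)*Y = (-15 - 56)*(-39) = -71*(-39) = 2769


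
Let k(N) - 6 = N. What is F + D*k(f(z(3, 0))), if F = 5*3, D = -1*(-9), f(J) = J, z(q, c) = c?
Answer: 69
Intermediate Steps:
D = 9
k(N) = 6 + N
F = 15
F + D*k(f(z(3, 0))) = 15 + 9*(6 + 0) = 15 + 9*6 = 15 + 54 = 69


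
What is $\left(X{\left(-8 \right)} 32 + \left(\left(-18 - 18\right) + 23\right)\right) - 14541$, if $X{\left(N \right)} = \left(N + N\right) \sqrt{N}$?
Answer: $-14554 - 1024 i \sqrt{2} \approx -14554.0 - 1448.2 i$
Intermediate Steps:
$X{\left(N \right)} = 2 N^{\frac{3}{2}}$ ($X{\left(N \right)} = 2 N \sqrt{N} = 2 N^{\frac{3}{2}}$)
$\left(X{\left(-8 \right)} 32 + \left(\left(-18 - 18\right) + 23\right)\right) - 14541 = \left(2 \left(-8\right)^{\frac{3}{2}} \cdot 32 + \left(\left(-18 - 18\right) + 23\right)\right) - 14541 = \left(2 \left(- 16 i \sqrt{2}\right) 32 + \left(-36 + 23\right)\right) - 14541 = \left(- 32 i \sqrt{2} \cdot 32 - 13\right) - 14541 = \left(- 1024 i \sqrt{2} - 13\right) - 14541 = \left(-13 - 1024 i \sqrt{2}\right) - 14541 = -14554 - 1024 i \sqrt{2}$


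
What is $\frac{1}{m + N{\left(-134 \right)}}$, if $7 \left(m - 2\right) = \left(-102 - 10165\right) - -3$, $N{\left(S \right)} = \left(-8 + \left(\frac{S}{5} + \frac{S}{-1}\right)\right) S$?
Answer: $- \frac{35}{516498} \approx -6.7764 \cdot 10^{-5}$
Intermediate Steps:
$N{\left(S \right)} = S \left(-8 - \frac{4 S}{5}\right)$ ($N{\left(S \right)} = \left(-8 + \left(S \frac{1}{5} + S \left(-1\right)\right)\right) S = \left(-8 + \left(\frac{S}{5} - S\right)\right) S = \left(-8 - \frac{4 S}{5}\right) S = S \left(-8 - \frac{4 S}{5}\right)$)
$m = - \frac{10250}{7}$ ($m = 2 + \frac{\left(-102 - 10165\right) - -3}{7} = 2 + \frac{\left(-102 - 10165\right) + 3}{7} = 2 + \frac{-10267 + 3}{7} = 2 + \frac{1}{7} \left(-10264\right) = 2 - \frac{10264}{7} = - \frac{10250}{7} \approx -1464.3$)
$\frac{1}{m + N{\left(-134 \right)}} = \frac{1}{- \frac{10250}{7} - - \frac{536 \left(10 - 134\right)}{5}} = \frac{1}{- \frac{10250}{7} - \left(- \frac{536}{5}\right) \left(-124\right)} = \frac{1}{- \frac{10250}{7} - \frac{66464}{5}} = \frac{1}{- \frac{516498}{35}} = - \frac{35}{516498}$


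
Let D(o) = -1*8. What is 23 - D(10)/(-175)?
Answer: 4017/175 ≈ 22.954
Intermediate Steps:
D(o) = -8
23 - D(10)/(-175) = 23 - (-8)/(-175) = 23 - (-8)*(-1)/175 = 23 - 1*8/175 = 23 - 8/175 = 4017/175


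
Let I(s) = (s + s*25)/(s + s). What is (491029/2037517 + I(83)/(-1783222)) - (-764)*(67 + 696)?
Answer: 2117994024605965085/3633345139774 ≈ 5.8293e+5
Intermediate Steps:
I(s) = 13 (I(s) = (s + 25*s)/((2*s)) = (26*s)*(1/(2*s)) = 13)
(491029/2037517 + I(83)/(-1783222)) - (-764)*(67 + 696) = (491029/2037517 + 13/(-1783222)) - (-764)*(67 + 696) = (491029*(1/2037517) + 13*(-1/1783222)) - (-764)*763 = (491029/2037517 - 13/1783222) - 1*(-582932) = 875587227717/3633345139774 + 582932 = 2117994024605965085/3633345139774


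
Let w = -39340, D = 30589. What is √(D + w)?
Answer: I*√8751 ≈ 93.547*I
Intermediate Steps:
√(D + w) = √(30589 - 39340) = √(-8751) = I*√8751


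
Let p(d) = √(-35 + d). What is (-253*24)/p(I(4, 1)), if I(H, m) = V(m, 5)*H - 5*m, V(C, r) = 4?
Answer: 506*I*√6 ≈ 1239.4*I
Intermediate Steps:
I(H, m) = -5*m + 4*H (I(H, m) = 4*H - 5*m = -5*m + 4*H)
(-253*24)/p(I(4, 1)) = (-253*24)/(√(-35 + (-5*1 + 4*4))) = -6072/√(-35 + (-5 + 16)) = -6072/√(-35 + 11) = -6072*(-I*√6/12) = -(-506)*I*√6 = 506*I*√6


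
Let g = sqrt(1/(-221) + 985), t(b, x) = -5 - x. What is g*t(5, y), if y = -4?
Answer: -2*sqrt(12027041)/221 ≈ -31.385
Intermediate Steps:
g = 2*sqrt(12027041)/221 (g = sqrt(-1/221 + 985) = sqrt(217684/221) = 2*sqrt(12027041)/221 ≈ 31.385)
g*t(5, y) = (2*sqrt(12027041)/221)*(-5 - 1*(-4)) = (2*sqrt(12027041)/221)*(-5 + 4) = (2*sqrt(12027041)/221)*(-1) = -2*sqrt(12027041)/221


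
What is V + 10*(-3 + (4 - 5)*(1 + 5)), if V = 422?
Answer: 332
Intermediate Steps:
V + 10*(-3 + (4 - 5)*(1 + 5)) = 422 + 10*(-3 + (4 - 5)*(1 + 5)) = 422 + 10*(-3 - 1*6) = 422 + 10*(-3 - 6) = 422 + 10*(-9) = 422 - 90 = 332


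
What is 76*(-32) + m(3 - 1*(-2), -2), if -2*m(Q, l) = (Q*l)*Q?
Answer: -2407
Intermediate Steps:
m(Q, l) = -l*Q²/2 (m(Q, l) = -Q*l*Q/2 = -l*Q²/2)
76*(-32) + m(3 - 1*(-2), -2) = 76*(-32) - ½*(-2)*(3 - 1*(-2))² = -2432 - ½*(-2)*(3 + 2)² = -2432 - ½*(-2)*5² = -2432 - ½*(-2)*25 = -2432 + 25 = -2407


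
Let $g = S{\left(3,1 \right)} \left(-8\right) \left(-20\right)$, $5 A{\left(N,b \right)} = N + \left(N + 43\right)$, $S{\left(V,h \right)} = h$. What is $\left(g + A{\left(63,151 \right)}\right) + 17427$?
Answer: $\frac{88104}{5} \approx 17621.0$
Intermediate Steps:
$A{\left(N,b \right)} = \frac{43}{5} + \frac{2 N}{5}$ ($A{\left(N,b \right)} = \frac{N + \left(N + 43\right)}{5} = \frac{N + \left(43 + N\right)}{5} = \frac{43 + 2 N}{5} = \frac{43}{5} + \frac{2 N}{5}$)
$g = 160$ ($g = 1 \left(-8\right) \left(-20\right) = \left(-8\right) \left(-20\right) = 160$)
$\left(g + A{\left(63,151 \right)}\right) + 17427 = \left(160 + \left(\frac{43}{5} + \frac{2}{5} \cdot 63\right)\right) + 17427 = \left(160 + \left(\frac{43}{5} + \frac{126}{5}\right)\right) + 17427 = \left(160 + \frac{169}{5}\right) + 17427 = \frac{969}{5} + 17427 = \frac{88104}{5}$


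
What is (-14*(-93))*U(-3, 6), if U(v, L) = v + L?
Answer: 3906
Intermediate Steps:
U(v, L) = L + v
(-14*(-93))*U(-3, 6) = (-14*(-93))*(6 - 3) = 1302*3 = 3906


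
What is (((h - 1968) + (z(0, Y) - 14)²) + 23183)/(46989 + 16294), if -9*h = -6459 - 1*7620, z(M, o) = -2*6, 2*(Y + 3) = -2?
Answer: 70366/189849 ≈ 0.37064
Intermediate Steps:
Y = -4 (Y = -3 + (½)*(-2) = -3 - 1 = -4)
z(M, o) = -12
h = 4693/3 (h = -(-6459 - 1*7620)/9 = -(-6459 - 7620)/9 = -⅑*(-14079) = 4693/3 ≈ 1564.3)
(((h - 1968) + (z(0, Y) - 14)²) + 23183)/(46989 + 16294) = (((4693/3 - 1968) + (-12 - 14)²) + 23183)/(46989 + 16294) = ((-1211/3 + (-26)²) + 23183)/63283 = ((-1211/3 + 676) + 23183)*(1/63283) = (817/3 + 23183)*(1/63283) = (70366/3)*(1/63283) = 70366/189849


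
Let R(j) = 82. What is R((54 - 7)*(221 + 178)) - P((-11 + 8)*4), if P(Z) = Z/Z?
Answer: 81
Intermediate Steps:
P(Z) = 1
R((54 - 7)*(221 + 178)) - P((-11 + 8)*4) = 82 - 1*1 = 82 - 1 = 81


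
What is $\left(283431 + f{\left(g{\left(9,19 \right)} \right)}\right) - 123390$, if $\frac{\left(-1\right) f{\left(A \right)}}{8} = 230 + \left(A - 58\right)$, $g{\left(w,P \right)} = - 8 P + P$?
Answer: $159729$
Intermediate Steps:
$g{\left(w,P \right)} = - 7 P$
$f{\left(A \right)} = -1376 - 8 A$ ($f{\left(A \right)} = - 8 \left(230 + \left(A - 58\right)\right) = - 8 \left(230 + \left(-58 + A\right)\right) = - 8 \left(172 + A\right) = -1376 - 8 A$)
$\left(283431 + f{\left(g{\left(9,19 \right)} \right)}\right) - 123390 = \left(283431 - \left(1376 + 8 \left(\left(-7\right) 19\right)\right)\right) - 123390 = \left(283431 - 312\right) - 123390 = 283119 - 123390 = 159729$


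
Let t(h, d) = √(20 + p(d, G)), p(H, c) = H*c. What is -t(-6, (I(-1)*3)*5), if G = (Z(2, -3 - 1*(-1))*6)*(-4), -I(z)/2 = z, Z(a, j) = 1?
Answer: -10*I*√7 ≈ -26.458*I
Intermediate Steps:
I(z) = -2*z
G = -24 (G = (1*6)*(-4) = 6*(-4) = -24)
t(h, d) = √(20 - 24*d) (t(h, d) = √(20 + d*(-24)) = √(20 - 24*d))
-t(-6, (I(-1)*3)*5) = -2*√(5 - 6*-2*(-1)*3*5) = -2*√(5 - 6*2*3*5) = -2*√(5 - 36*5) = -2*√(5 - 6*30) = -2*√(5 - 180) = -2*√(-175) = -2*5*I*√7 = -10*I*√7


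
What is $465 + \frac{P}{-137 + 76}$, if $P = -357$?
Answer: $\frac{28722}{61} \approx 470.85$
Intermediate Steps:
$465 + \frac{P}{-137 + 76} = 465 + \frac{1}{-137 + 76} \left(-357\right) = 465 + \frac{1}{-61} \left(-357\right) = 465 - - \frac{357}{61} = 465 + \frac{357}{61} = \frac{28722}{61}$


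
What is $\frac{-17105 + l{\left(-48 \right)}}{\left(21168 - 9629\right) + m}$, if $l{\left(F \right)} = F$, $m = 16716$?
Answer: $- \frac{17153}{28255} \approx -0.60708$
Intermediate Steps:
$\frac{-17105 + l{\left(-48 \right)}}{\left(21168 - 9629\right) + m} = \frac{-17105 - 48}{\left(21168 - 9629\right) + 16716} = - \frac{17153}{\left(21168 - 9629\right) + 16716} = - \frac{17153}{11539 + 16716} = - \frac{17153}{28255}$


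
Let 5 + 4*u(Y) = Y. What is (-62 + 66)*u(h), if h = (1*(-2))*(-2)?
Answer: -1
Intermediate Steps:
h = 4 (h = -2*(-2) = 4)
u(Y) = -5/4 + Y/4
(-62 + 66)*u(h) = (-62 + 66)*(-5/4 + (¼)*4) = 4*(-5/4 + 1) = 4*(-¼) = -1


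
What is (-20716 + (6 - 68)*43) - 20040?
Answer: -43422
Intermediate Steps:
(-20716 + (6 - 68)*43) - 20040 = (-20716 - 62*43) - 20040 = (-20716 - 2666) - 20040 = -23382 - 20040 = -43422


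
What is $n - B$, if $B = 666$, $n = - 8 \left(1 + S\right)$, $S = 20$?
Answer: $-834$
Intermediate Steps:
$n = -168$ ($n = - 8 \left(1 + 20\right) = \left(-8\right) 21 = -168$)
$n - B = -168 - 666 = -834$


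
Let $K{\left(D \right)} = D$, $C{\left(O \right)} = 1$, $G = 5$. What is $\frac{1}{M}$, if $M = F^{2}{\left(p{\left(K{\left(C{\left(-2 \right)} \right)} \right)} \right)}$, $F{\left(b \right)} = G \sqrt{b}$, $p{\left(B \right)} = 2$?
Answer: $\frac{1}{50} \approx 0.02$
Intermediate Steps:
$F{\left(b \right)} = 5 \sqrt{b}$
$M = 50$ ($M = \left(5 \sqrt{2}\right)^{2} = 50$)
$\frac{1}{M} = \frac{1}{50}$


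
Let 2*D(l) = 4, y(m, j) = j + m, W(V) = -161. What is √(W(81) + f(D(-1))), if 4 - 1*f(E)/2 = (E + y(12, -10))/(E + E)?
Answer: I*√155 ≈ 12.45*I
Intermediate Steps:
D(l) = 2 (D(l) = (½)*4 = 2)
f(E) = 8 - (2 + E)/E (f(E) = 8 - 2*(E + (-10 + 12))/(E + E) = 8 - 2*(E + 2)/(2*E) = 8 - 2*(2 + E)*1/(2*E) = 8 - (2 + E)/E)
√(W(81) + f(D(-1))) = √(-161 + (7 - 2/2)) = √(-161 + (7 - 2*½)) = √(-161 + (7 - 1)) = √(-161 + 6) = √(-155) = I*√155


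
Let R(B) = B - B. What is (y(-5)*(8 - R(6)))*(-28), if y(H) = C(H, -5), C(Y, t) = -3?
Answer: 672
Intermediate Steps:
y(H) = -3
R(B) = 0
(y(-5)*(8 - R(6)))*(-28) = -3*(8 - 1*0)*(-28) = -3*(8 + 0)*(-28) = -3*8*(-28) = -24*(-28) = 672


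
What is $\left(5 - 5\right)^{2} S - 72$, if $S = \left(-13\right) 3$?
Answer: $-72$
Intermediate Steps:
$S = -39$
$\left(5 - 5\right)^{2} S - 72 = \left(5 - 5\right)^{2} \left(-39\right) - 72 = 0^{2} \left(-39\right) - 72 = 0 \left(-39\right) - 72 = 0 - 72 = -72$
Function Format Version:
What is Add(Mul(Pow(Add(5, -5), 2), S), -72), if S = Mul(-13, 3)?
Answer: -72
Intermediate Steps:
S = -39
Add(Mul(Pow(Add(5, -5), 2), S), -72) = Add(Mul(Pow(Add(5, -5), 2), -39), -72) = Add(Mul(Pow(0, 2), -39), -72) = Add(Mul(0, -39), -72) = Add(0, -72) = -72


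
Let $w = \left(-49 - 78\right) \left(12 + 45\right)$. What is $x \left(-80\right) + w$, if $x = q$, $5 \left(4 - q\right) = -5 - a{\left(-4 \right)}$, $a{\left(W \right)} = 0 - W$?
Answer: $-7703$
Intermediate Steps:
$a{\left(W \right)} = - W$
$q = \frac{29}{5}$ ($q = 4 - \frac{-5 - \left(-1\right) \left(-4\right)}{5} = 4 - \frac{-5 - 4}{5} = 4 - - \frac{9}{5} = 4 + \frac{9}{5} = \frac{29}{5} \approx 5.8$)
$x = \frac{29}{5} \approx 5.8$
$w = -7239$ ($w = \left(-127\right) 57 = -7239$)
$x \left(-80\right) + w = \frac{29}{5} \left(-80\right) - 7239 = -464 - 7239 = -7703$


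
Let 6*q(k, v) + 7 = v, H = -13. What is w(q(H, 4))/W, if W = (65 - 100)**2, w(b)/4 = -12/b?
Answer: 96/1225 ≈ 0.078367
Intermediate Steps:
q(k, v) = -7/6 + v/6
w(b) = -48/b (w(b) = 4*(-12/b) = -48/b)
W = 1225 (W = (-35)**2 = 1225)
w(q(H, 4))/W = -48/(-7/6 + (1/6)*4)/1225 = -48/(-7/6 + 2/3)*(1/1225) = -48/(-1/2)*(1/1225) = -48*(-2)*(1/1225) = 96*(1/1225) = 96/1225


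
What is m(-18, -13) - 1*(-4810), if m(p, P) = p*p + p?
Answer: 5116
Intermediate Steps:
m(p, P) = p + p**2 (m(p, P) = p**2 + p = p + p**2)
m(-18, -13) - 1*(-4810) = -18*(1 - 18) - 1*(-4810) = -18*(-17) + 4810 = 306 + 4810 = 5116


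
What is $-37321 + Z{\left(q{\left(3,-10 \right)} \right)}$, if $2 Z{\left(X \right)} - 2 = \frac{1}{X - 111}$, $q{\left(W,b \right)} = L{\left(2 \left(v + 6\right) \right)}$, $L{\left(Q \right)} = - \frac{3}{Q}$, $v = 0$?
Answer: $- \frac{16607402}{445} \approx -37320.0$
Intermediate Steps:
$q{\left(W,b \right)} = - \frac{1}{4}$ ($q{\left(W,b \right)} = - \frac{3}{2 \left(0 + 6\right)} = - \frac{3}{2 \cdot 6} = - \frac{3}{12} = \left(-3\right) \frac{1}{12} = - \frac{1}{4}$)
$Z{\left(X \right)} = 1 + \frac{1}{2 \left(-111 + X\right)}$ ($Z{\left(X \right)} = 1 + \frac{1}{2 \left(X - 111\right)} = 1 + \frac{1}{2 \left(-111 + X\right)}$)
$-37321 + Z{\left(q{\left(3,-10 \right)} \right)} = -37321 + \frac{- \frac{221}{2} - \frac{1}{4}}{-111 - \frac{1}{4}} = -37321 + \frac{1}{- \frac{445}{4}} \left(- \frac{443}{4}\right) = -37321 - - \frac{443}{445} = -37321 + \frac{443}{445} = - \frac{16607402}{445}$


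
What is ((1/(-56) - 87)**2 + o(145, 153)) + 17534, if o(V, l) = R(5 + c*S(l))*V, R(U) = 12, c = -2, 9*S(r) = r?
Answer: 84189393/3136 ≈ 26846.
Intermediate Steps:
S(r) = r/9
o(V, l) = 12*V
((1/(-56) - 87)**2 + o(145, 153)) + 17534 = ((1/(-56) - 87)**2 + 12*145) + 17534 = ((-1/56 - 87)**2 + 1740) + 17534 = ((-4873/56)**2 + 1740) + 17534 = (23746129/3136 + 1740) + 17534 = 29202769/3136 + 17534 = 84189393/3136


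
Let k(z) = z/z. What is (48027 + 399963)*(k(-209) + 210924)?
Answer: 94492290750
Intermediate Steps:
k(z) = 1
(48027 + 399963)*(k(-209) + 210924) = (48027 + 399963)*(1 + 210924) = 447990*210925 = 94492290750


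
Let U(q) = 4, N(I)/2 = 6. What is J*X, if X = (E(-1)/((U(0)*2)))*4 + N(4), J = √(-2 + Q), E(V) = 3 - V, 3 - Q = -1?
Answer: 14*√2 ≈ 19.799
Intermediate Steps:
Q = 4 (Q = 3 - 1*(-1) = 3 + 1 = 4)
N(I) = 12 (N(I) = 2*6 = 12)
J = √2 (J = √(-2 + 4) = √2 ≈ 1.4142)
X = 14 (X = ((3 - 1*(-1))/((4*2)))*4 + 12 = ((3 + 1)/8)*4 + 12 = (4*(⅛))*4 + 12 = (½)*4 + 12 = 2 + 12 = 14)
J*X = √2*14 = 14*√2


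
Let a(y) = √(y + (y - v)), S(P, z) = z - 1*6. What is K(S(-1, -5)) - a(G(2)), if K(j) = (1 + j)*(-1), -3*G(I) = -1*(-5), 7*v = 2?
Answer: 10 - 2*I*√399/21 ≈ 10.0 - 1.9024*I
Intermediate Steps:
v = 2/7 (v = (⅐)*2 = 2/7 ≈ 0.28571)
G(I) = -5/3 (G(I) = -(-1)*(-5)/3 = -⅓*5 = -5/3)
S(P, z) = -6 + z (S(P, z) = z - 6 = -6 + z)
K(j) = -1 - j
a(y) = √(-2/7 + 2*y) (a(y) = √(y + (y - 1*2/7)) = √(y + (y - 2/7)) = √(y + (-2/7 + y)) = √(-2/7 + 2*y))
K(S(-1, -5)) - a(G(2)) = (-1 - (-6 - 5)) - √(-14 + 98*(-5/3))/7 = (-1 - 1*(-11)) - √(-14 - 490/3)/7 = (-1 + 11) - √(-532/3)/7 = 10 - 2*I*√399/3/7 = 10 - 2*I*√399/21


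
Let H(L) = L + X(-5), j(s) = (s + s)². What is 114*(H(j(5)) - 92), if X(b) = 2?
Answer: 1140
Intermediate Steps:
j(s) = 4*s² (j(s) = (2*s)² = 4*s²)
H(L) = 2 + L (H(L) = L + 2 = 2 + L)
114*(H(j(5)) - 92) = 114*((2 + 4*5²) - 92) = 114*((2 + 4*25) - 92) = 114*((2 + 100) - 92) = 114*(102 - 92) = 114*10 = 1140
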